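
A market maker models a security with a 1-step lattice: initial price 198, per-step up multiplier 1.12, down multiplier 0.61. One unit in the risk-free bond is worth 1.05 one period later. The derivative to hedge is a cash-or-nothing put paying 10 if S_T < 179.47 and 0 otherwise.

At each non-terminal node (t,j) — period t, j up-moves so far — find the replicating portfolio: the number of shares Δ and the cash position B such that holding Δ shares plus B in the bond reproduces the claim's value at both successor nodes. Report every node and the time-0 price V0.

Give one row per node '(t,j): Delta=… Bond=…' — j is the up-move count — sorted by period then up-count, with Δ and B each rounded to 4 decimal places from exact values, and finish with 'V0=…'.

(0,0): Delta=-0.0990 Bond=20.9150
V0=1.3072

Since d<R<u, set p* = (R−d)/(u−d) = 0.8627; price each node as the discounted p*-expectation of its children.
Terminal values V(1,·): V(1,0)=10.0000, V(1,1)=0.0000
(0,0): S=198.0000. Δ = (V_up−V_dn)/(S_up−S_dn) = (0.0000−10.0000)/(221.7600−120.7800) = -0.0990. V = [p*·0.0000 + (1−p*)·10.0000]/1.05 = 1.3072. B = V − Δ·S = 20.9150.
Check: Δ(0,0)·S0 + B(0,0) = 1.3072 = V0.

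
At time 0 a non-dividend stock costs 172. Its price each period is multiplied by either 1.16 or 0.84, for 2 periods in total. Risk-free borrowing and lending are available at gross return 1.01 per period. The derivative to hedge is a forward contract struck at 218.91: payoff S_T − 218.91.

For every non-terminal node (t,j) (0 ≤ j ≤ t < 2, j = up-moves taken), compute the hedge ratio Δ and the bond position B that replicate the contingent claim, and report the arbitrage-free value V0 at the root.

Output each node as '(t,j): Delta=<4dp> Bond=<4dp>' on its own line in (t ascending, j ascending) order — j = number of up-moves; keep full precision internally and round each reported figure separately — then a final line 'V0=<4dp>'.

Risk-neutral probability p* = (R−d)/(u−d) = (1.01−0.84)/(1.16−0.84) = 0.5313.
At expiry t=2: V(2,0)=-97.5468, V(2,1)=-51.3132, V(2,2)=12.5332
(1,0): S=144.4800. Δ = (V_up−V_dn)/(S_up−S_dn) = (-51.3132−-97.5468)/(167.5968−121.3632) = 1.0000. V = [p*·-51.3132 + (1−p*)·-97.5468]/1.01 = -72.2626. B = V − Δ·S = -216.7426.
(1,1): S=199.5200. Δ = (V_up−V_dn)/(S_up−S_dn) = (12.5332−-51.3132)/(231.4432−167.5968) = 1.0000. V = [p*·12.5332 + (1−p*)·-51.3132]/1.01 = -17.2226. B = V − Δ·S = -216.7426.
(0,0): S=172.0000. Δ = (V_up−V_dn)/(S_up−S_dn) = (-17.2226−-72.2626)/(199.5200−144.4800) = 1.0000. V = [p*·-17.2226 + (1−p*)·-72.2626]/1.01 = -42.5966. B = V − Δ·S = -214.5966.
Self-financing check: at every node Δ·S+B equals the discounted successor values.

(0,0): Delta=1.0000 Bond=-214.5966
(1,0): Delta=1.0000 Bond=-216.7426
(1,1): Delta=1.0000 Bond=-216.7426
V0=-42.5966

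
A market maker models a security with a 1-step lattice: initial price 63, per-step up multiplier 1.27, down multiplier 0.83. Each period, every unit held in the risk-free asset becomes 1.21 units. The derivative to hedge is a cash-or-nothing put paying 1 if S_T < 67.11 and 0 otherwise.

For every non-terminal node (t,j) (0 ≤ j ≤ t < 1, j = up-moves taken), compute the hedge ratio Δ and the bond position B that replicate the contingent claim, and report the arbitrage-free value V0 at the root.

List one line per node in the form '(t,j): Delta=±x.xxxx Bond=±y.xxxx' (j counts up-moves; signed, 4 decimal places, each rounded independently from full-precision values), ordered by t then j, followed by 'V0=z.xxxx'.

Under the risk-neutral measure, an up-move has probability p* = (R−d)/(u−d) = 0.8636 and values discount at R = 1.21.
Terminal values V(1,·): V(1,0)=1.0000, V(1,1)=0.0000
Node (0,0) S=63.0000: V=(p*·0.0000+(1−p*)·1.0000)/1.21=0.1127; Δ=(0.0000−1.0000)/(80.0100−52.2900)=-0.0361; B=V−Δ·S=2.3854
Each (Δ,B) replicates both successor values, so the strategy is self-financing and V0 is arbitrage-free.

(0,0): Delta=-0.0361 Bond=2.3854
V0=0.1127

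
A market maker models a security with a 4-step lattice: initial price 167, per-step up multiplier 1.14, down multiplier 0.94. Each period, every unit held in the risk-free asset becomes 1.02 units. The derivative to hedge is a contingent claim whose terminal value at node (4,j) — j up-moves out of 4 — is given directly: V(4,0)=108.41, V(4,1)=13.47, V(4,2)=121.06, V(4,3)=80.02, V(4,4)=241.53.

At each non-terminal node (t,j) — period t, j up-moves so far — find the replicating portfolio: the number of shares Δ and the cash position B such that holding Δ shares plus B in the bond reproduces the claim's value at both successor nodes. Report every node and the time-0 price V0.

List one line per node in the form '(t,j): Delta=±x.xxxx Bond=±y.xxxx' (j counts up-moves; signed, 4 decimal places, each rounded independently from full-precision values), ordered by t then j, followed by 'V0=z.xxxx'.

(0,0): Delta=0.6909 Bond=-42.3823
(1,0): Delta=0.3336 Bond=12.8536
(1,1): Delta=1.1328 Bond=-127.3552
(2,0): Delta=-0.4627 Bond=130.6186
(2,1): Delta=1.3186 Bond=-163.1513
(2,2): Delta=0.9030 Bond=-80.0288
(3,0): Delta=-3.4223 Bond=543.7529
(3,1): Delta=3.1979 Bond=-482.5520
(3,2): Delta=-1.0058 Bond=307.7922
(3,3): Delta=3.2639 Bond=-665.7618
V0=73.0002

Since d<R<u, set p* = (R−d)/(u−d) = 0.4000; price each node as the discounted p*-expectation of its children.
Payoff layer (t=4): V(4,0)=108.4100, V(4,1)=13.4700, V(4,2)=121.0600, V(4,3)=80.0200, V(4,4)=241.5300
(3,0): S=138.7075. Δ = (V_up−V_dn)/(S_up−S_dn) = (13.4700−108.4100)/(158.1266−130.3851) = -3.4223. V = [p*·13.4700 + (1−p*)·108.4100]/1.02 = 69.0529. B = V − Δ·S = 543.7529.
(3,1): S=168.2198. Δ = (V_up−V_dn)/(S_up−S_dn) = (121.0600−13.4700)/(191.7705−158.1266) = 3.1979. V = [p*·121.0600 + (1−p*)·13.4700]/1.02 = 55.3980. B = V − Δ·S = -482.5520.
(3,2): S=204.0112. Δ = (V_up−V_dn)/(S_up−S_dn) = (80.0200−121.0600)/(232.5728−191.7705) = -1.0058. V = [p*·80.0200 + (1−p*)·121.0600]/1.02 = 102.5922. B = V − Δ·S = 307.7922.
(3,3): S=247.4178. Δ = (V_up−V_dn)/(S_up−S_dn) = (241.5300−80.0200)/(282.0563−232.5728) = 3.2639. V = [p*·241.5300 + (1−p*)·80.0200]/1.02 = 141.7882. B = V − Δ·S = -665.7618.
(2,0): S=147.5612. Δ = (V_up−V_dn)/(S_up−S_dn) = (55.3980−69.0529)/(168.2198−138.7075) = -0.4627. V = [p*·55.3980 + (1−p*)·69.0529]/1.02 = 62.3441. B = V − Δ·S = 130.6186.
(2,1): S=178.9572. Δ = (V_up−V_dn)/(S_up−S_dn) = (102.5922−55.3980)/(204.0112−168.2198) = 1.3186. V = [p*·102.5922 + (1−p*)·55.3980]/1.02 = 72.8193. B = V − Δ·S = -163.1513.
(2,2): S=217.0332. Δ = (V_up−V_dn)/(S_up−S_dn) = (141.7882−102.5922)/(247.4178−204.0112) = 0.9030. V = [p*·141.7882 + (1−p*)·102.5922]/1.02 = 115.9516. B = V − Δ·S = -80.0288.
(1,0): S=156.9800. Δ = (V_up−V_dn)/(S_up−S_dn) = (72.8193−62.3441)/(178.9572−147.5612) = 0.3336. V = [p*·72.8193 + (1−p*)·62.3441]/1.02 = 65.2296. B = V − Δ·S = 12.8536.
(1,1): S=190.3800. Δ = (V_up−V_dn)/(S_up−S_dn) = (115.9516−72.8193)/(217.0332−178.9572) = 1.1328. V = [p*·115.9516 + (1−p*)·72.8193]/1.02 = 88.3061. B = V − Δ·S = -127.3552.
(0,0): S=167.0000. Δ = (V_up−V_dn)/(S_up−S_dn) = (88.3061−65.2296)/(190.3800−156.9800) = 0.6909. V = [p*·88.3061 + (1−p*)·65.2296]/1.02 = 73.0002. B = V − Δ·S = -42.3823.
Each (Δ,B) replicates both successor values, so the strategy is self-financing and V0 is arbitrage-free.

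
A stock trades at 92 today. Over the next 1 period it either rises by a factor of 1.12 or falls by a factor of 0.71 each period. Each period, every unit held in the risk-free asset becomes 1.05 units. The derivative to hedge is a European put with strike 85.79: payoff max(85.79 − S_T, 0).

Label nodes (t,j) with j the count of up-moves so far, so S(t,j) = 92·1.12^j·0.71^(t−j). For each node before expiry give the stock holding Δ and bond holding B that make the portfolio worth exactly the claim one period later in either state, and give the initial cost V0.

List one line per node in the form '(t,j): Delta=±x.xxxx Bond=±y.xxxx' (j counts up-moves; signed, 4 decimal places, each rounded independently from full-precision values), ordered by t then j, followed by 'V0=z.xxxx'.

(0,0): Delta=-0.5427 Bond=53.2553
V0=3.3285

No-arbitrage ⇒ martingale measure with p* = (R−d)/(u−d) = 0.8293.
Terminal values V(1,·): V(1,0)=20.4700, V(1,1)=0.0000
  t=0,j=0: stock 92.0000 → up 103.0400 (V=0.0000), down 65.3200 (V=20.4700). Price 3.3285; hedge Δ=-0.5427, bond B=53.2553.
The time-0 hedge costs 3.3285, which is the no-arbitrage price.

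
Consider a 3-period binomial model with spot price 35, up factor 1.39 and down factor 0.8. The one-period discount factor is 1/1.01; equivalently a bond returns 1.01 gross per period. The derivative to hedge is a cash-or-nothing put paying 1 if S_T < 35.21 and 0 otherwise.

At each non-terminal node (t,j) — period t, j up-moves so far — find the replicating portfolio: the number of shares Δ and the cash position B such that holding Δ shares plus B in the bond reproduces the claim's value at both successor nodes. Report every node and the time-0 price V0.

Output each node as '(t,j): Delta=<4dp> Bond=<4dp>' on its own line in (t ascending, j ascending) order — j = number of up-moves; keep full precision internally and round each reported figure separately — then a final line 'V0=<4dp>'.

(0,0): Delta=-0.0218 Bond=1.4510
(1,0): Delta=-0.0213 Bond=1.4534
(1,1): Delta=-0.0222 Bond=1.4875
(2,0): Delta=0.0000 Bond=0.9901
(2,1): Delta=-0.0435 Bond=2.3326
(2,2): Delta=0.0000 Bond=0.0000
V0=0.6892

Since d<R<u, set p* = (R−d)/(u−d) = 0.3559; price each node as the discounted p*-expectation of its children.
Terminal values V(3,·): V(3,0)=1.0000, V(3,1)=1.0000, V(3,2)=0.0000, V(3,3)=0.0000
Node (2,0) S=22.4000: V=(p*·1.0000+(1−p*)·1.0000)/1.01=0.9901; Δ=(1.0000−1.0000)/(31.1360−17.9200)=0.0000; B=V−Δ·S=0.9901
Node (2,1) S=38.9200: V=(p*·0.0000+(1−p*)·1.0000)/1.01=0.6377; Δ=(0.0000−1.0000)/(54.0988−31.1360)=-0.0435; B=V−Δ·S=2.3326
Node (2,2) S=67.6235: V=(p*·0.0000+(1−p*)·0.0000)/1.01=0.0000; Δ=(0.0000−0.0000)/(93.9967−54.0988)=0.0000; B=V−Δ·S=0.0000
Node (1,0) S=28.0000: V=(p*·0.6377+(1−p*)·0.9901)/1.01=0.8561; Δ=(0.6377−0.9901)/(38.9200−22.4000)=-0.0213; B=V−Δ·S=1.4534
Node (1,1) S=48.6500: V=(p*·0.0000+(1−p*)·0.6377)/1.01=0.4066; Δ=(0.0000−0.6377)/(67.6235−38.9200)=-0.0222; B=V−Δ·S=1.4875
Node (0,0) S=35.0000: V=(p*·0.4066+(1−p*)·0.8561)/1.01=0.6892; Δ=(0.4066−0.8561)/(48.6500−28.0000)=-0.0218; B=V−Δ·S=1.4510
Each (Δ,B) replicates both successor values, so the strategy is self-financing and V0 is arbitrage-free.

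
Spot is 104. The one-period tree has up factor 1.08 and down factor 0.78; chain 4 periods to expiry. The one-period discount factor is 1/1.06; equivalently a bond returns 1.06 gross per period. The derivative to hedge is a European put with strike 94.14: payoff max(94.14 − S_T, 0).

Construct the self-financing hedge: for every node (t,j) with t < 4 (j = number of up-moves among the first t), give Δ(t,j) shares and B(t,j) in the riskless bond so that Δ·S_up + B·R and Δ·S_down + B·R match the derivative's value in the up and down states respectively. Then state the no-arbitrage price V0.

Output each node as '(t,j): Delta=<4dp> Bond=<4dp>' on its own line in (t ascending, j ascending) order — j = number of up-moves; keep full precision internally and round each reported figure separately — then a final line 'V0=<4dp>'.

(0,0): Delta=-0.1023 Bond=11.0538
(1,0): Delta=-0.7436 Bond=63.7376
(1,1): Delta=-0.0693 Bond=8.0013
(2,0): Delta=-1.0000 Bond=83.7843
(2,1): Delta=-0.7304 Bond=66.4032
(2,2): Delta=-0.0351 Bond=4.3441
(3,0): Delta=-1.0000 Bond=88.8113
(3,1): Delta=-1.0000 Bond=88.8113
(3,2): Delta=-0.7165 Bond=69.0713
(3,3): Delta=0.0000 Bond=0.0000
V0=0.4109

Risk-neutral probability p* = (R−d)/(u−d) = (1.06−0.78)/(1.08−0.78) = 0.9333.
Terminal payoffs: V(4,0)=55.6443, V(4,1)=40.8383, V(4,2)=20.3377, V(4,3)=0.0000, V(4,4)=0.0000
  t=3,j=0: stock 49.3534 → up 53.3017 (V=40.8383), down 38.4957 (V=55.6443). Price 39.4579; hedge Δ=-1.0000, bond B=88.8113.
  t=3,j=1: stock 68.3355 → up 73.8023 (V=20.3377), down 53.3017 (V=40.8383). Price 20.4758; hedge Δ=-1.0000, bond B=88.8113.
  t=3,j=2: stock 94.6184 → up 102.1878 (V=0.0000), down 73.8023 (V=20.3377). Price 1.2791; hedge Δ=-0.7165, bond B=69.0713.
  t=3,j=3: stock 131.0100 → up 141.4909 (V=0.0000), down 102.1878 (V=0.0000). Price 0.0000; hedge Δ=0.0000, bond B=0.0000.
  t=2,j=0: stock 63.2736 → up 68.3355 (V=20.4758), down 49.3534 (V=39.4579). Price 20.5107; hedge Δ=-1.0000, bond B=83.7843.
  t=2,j=1: stock 87.6096 → up 94.6184 (V=1.2791), down 68.3355 (V=20.4758). Price 2.4140; hedge Δ=-0.7304, bond B=66.4032.
  t=2,j=2: stock 121.3056 → up 131.0100 (V=0.0000), down 94.6184 (V=1.2791). Price 0.0804; hedge Δ=-0.0351, bond B=4.3441.
  t=1,j=0: stock 81.1200 → up 87.6096 (V=2.4140), down 63.2736 (V=20.5107). Price 3.4155; hedge Δ=-0.7436, bond B=63.7376.
  t=1,j=1: stock 112.3200 → up 121.3056 (V=0.0804), down 87.6096 (V=2.4140). Price 0.2227; hedge Δ=-0.0693, bond B=8.0013.
  t=0,j=0: stock 104.0000 → up 112.3200 (V=0.2227), down 81.1200 (V=3.4155). Price 0.4109; hedge Δ=-0.1023, bond B=11.0538.
The time-0 hedge costs 0.4109, which is the no-arbitrage price.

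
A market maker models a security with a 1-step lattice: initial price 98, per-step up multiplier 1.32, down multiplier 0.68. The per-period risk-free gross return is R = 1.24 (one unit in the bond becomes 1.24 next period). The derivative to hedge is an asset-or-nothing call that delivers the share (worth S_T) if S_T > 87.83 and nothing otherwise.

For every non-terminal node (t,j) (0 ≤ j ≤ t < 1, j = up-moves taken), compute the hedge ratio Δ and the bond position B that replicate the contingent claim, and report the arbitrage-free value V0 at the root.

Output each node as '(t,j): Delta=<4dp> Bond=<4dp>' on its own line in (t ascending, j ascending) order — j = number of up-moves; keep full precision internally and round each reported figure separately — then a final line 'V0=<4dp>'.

(0,0): Delta=2.0625 Bond=-110.8427
V0=91.2823

The replicating-portfolio and risk-neutral prices coincide; use p* = (1.24−0.68)/(1.32−0.68) = 0.8750 for the latter.
Terminal values V(1,·): V(1,0)=0.0000, V(1,1)=129.3600
Node (0,0) S=98.0000: V=(p*·129.3600+(1−p*)·0.0000)/1.24=91.2823; Δ=(129.3600−0.0000)/(129.3600−66.6400)=2.0625; B=V−Δ·S=-110.8427
Self-financing check: at every node Δ·S+B equals the discounted successor values.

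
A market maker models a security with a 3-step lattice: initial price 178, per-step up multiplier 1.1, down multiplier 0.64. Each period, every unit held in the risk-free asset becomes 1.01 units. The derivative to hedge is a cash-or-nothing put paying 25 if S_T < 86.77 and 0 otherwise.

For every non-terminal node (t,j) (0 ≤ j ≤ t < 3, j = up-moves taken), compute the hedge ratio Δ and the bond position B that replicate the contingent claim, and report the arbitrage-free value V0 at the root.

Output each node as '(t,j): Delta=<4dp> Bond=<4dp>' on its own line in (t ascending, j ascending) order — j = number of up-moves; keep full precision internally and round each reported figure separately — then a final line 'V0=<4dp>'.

Since d<R<u, set p* = (R−d)/(u−d) = 0.8043; price each node as the discounted p*-expectation of its children.
Payoff layer (t=3): V(3,0)=25.0000, V(3,1)=25.0000, V(3,2)=0.0000, V(3,3)=0.0000
  t=2,j=0: stock 72.9088 → up 80.1997 (V=25.0000), down 46.6616 (V=25.0000). Price 24.7525; hedge Δ=0.0000, bond B=24.7525.
  t=2,j=1: stock 125.3120 → up 137.8432 (V=0.0000), down 80.1997 (V=25.0000). Price 4.8429; hedge Δ=-0.4337, bond B=59.1907.
  t=2,j=2: stock 215.3800 → up 236.9180 (V=0.0000), down 137.8432 (V=0.0000). Price 0.0000; hedge Δ=0.0000, bond B=0.0000.
  t=1,j=0: stock 113.9200 → up 125.3120 (V=4.8429), down 72.9088 (V=24.7525). Price 8.6517; hedge Δ=-0.3799, bond B=51.9335.
  t=1,j=1: stock 195.8000 → up 215.3800 (V=0.0000), down 125.3120 (V=4.8429). Price 0.9381; hedge Δ=-0.0538, bond B=11.4661.
  t=0,j=0: stock 178.0000 → up 195.8000 (V=0.9381), down 113.9200 (V=8.6517). Price 2.4231; hedge Δ=-0.0942, bond B=19.1917.
Root portfolio cost Δ·178+B reproduces V0=2.4231.

(0,0): Delta=-0.0942 Bond=19.1917
(1,0): Delta=-0.3799 Bond=51.9335
(1,1): Delta=-0.0538 Bond=11.4661
(2,0): Delta=0.0000 Bond=24.7525
(2,1): Delta=-0.4337 Bond=59.1907
(2,2): Delta=0.0000 Bond=0.0000
V0=2.4231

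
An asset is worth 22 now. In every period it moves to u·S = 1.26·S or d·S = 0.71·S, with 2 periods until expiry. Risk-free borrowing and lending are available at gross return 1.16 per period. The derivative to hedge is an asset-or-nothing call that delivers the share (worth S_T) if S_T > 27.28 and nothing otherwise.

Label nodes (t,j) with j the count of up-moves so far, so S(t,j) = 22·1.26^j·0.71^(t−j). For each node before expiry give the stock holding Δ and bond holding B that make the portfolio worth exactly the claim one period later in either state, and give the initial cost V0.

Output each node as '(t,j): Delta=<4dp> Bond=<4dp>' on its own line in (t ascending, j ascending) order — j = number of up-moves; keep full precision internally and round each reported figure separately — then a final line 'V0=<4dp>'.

Since d<R<u, set p* = (R−d)/(u−d) = 0.8182; price each node as the discounted p*-expectation of its children.
Payoff layer (t=2): V(2,0)=0.0000, V(2,1)=0.0000, V(2,2)=34.9272
  t=1,j=0: stock 15.6200 → up 19.6812 (V=0.0000), down 11.0902 (V=0.0000). Price 0.0000; hedge Δ=0.0000, bond B=0.0000.
  t=1,j=1: stock 27.7200 → up 34.9272 (V=34.9272), down 19.6812 (V=0.0000). Price 24.6352; hedge Δ=2.2909, bond B=-38.8688.
  t=0,j=0: stock 22.0000 → up 27.7200 (V=24.6352), down 15.6200 (V=0.0000). Price 17.3759; hedge Δ=2.0360, bond B=-27.4153.
Each (Δ,B) replicates both successor values, so the strategy is self-financing and V0 is arbitrage-free.

(0,0): Delta=2.0360 Bond=-27.4153
(1,0): Delta=0.0000 Bond=0.0000
(1,1): Delta=2.2909 Bond=-38.8688
V0=17.3759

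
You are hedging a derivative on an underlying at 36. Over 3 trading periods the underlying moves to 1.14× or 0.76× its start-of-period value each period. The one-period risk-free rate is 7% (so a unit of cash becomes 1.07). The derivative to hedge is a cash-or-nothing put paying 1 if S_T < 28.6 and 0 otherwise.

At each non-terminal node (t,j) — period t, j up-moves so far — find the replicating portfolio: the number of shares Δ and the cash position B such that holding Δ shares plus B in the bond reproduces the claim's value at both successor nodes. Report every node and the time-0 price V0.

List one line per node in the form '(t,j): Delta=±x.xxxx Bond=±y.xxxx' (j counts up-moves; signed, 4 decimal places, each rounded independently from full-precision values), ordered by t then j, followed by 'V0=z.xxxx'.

(0,0): Delta=-0.0192 Bond=0.7637
(1,0): Delta=-0.0733 Bond=2.2985
(1,1): Delta=-0.0110 Bond=0.4827
(2,0): Delta=0.0000 Bond=0.9346
(2,1): Delta=-0.0844 Bond=2.8037
(2,2): Delta=0.0000 Bond=0.0000
V0=0.0729

Since d<R<u, set p* = (R−d)/(u−d) = 0.8158; price each node as the discounted p*-expectation of its children.
Terminal payoffs: V(3,0)=1.0000, V(3,1)=1.0000, V(3,2)=0.0000, V(3,3)=0.0000
Node (2,0) S=20.7936: V=(p*·1.0000+(1−p*)·1.0000)/1.07=0.9346; Δ=(1.0000−1.0000)/(23.7047−15.8031)=0.0000; B=V−Δ·S=0.9346
Node (2,1) S=31.1904: V=(p*·0.0000+(1−p*)·1.0000)/1.07=0.1722; Δ=(0.0000−1.0000)/(35.5571−23.7047)=-0.0844; B=V−Δ·S=2.8037
Node (2,2) S=46.7856: V=(p*·0.0000+(1−p*)·0.0000)/1.07=0.0000; Δ=(0.0000−0.0000)/(53.3356−35.5571)=0.0000; B=V−Δ·S=0.0000
Node (1,0) S=27.3600: V=(p*·0.1722+(1−p*)·0.9346)/1.07=0.2922; Δ=(0.1722−0.9346)/(31.1904−20.7936)=-0.0733; B=V−Δ·S=2.2985
Node (1,1) S=41.0400: V=(p*·0.0000+(1−p*)·0.1722)/1.07=0.0296; Δ=(0.0000−0.1722)/(46.7856−31.1904)=-0.0110; B=V−Δ·S=0.4827
Node (0,0) S=36.0000: V=(p*·0.0296+(1−p*)·0.2922)/1.07=0.0729; Δ=(0.0296−0.2922)/(41.0400−27.3600)=-0.0192; B=V−Δ·S=0.7637
The time-0 hedge costs 0.0729, which is the no-arbitrage price.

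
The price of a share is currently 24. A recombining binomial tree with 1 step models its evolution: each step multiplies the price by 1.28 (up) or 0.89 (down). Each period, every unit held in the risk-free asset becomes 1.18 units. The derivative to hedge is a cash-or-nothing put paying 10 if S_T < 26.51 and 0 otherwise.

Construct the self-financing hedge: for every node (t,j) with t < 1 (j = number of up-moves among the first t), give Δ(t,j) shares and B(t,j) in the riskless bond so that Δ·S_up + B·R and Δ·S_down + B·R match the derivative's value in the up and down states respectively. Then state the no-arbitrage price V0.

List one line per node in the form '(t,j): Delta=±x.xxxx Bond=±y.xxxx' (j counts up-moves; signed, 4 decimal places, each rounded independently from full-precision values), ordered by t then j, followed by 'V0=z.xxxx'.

(0,0): Delta=-1.0684 Bond=27.8140
V0=2.1730

Risk-neutral probability p* = (R−d)/(u−d) = (1.18−0.89)/(1.28−0.89) = 0.7436.
Terminal values V(1,·): V(1,0)=10.0000, V(1,1)=0.0000
Node (0,0) S=24.0000: V=(p*·0.0000+(1−p*)·10.0000)/1.18=2.1730; Δ=(0.0000−10.0000)/(30.7200−21.3600)=-1.0684; B=V−Δ·S=27.8140
Each (Δ,B) replicates both successor values, so the strategy is self-financing and V0 is arbitrage-free.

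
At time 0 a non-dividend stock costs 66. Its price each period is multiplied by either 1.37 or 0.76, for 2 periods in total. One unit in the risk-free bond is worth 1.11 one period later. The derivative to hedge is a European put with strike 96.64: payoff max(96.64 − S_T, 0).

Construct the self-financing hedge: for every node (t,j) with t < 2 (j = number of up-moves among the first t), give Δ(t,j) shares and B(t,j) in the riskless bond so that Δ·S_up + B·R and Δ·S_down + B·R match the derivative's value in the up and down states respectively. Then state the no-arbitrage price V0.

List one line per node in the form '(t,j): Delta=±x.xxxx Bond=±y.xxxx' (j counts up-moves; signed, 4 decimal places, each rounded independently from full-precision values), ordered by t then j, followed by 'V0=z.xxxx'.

(0,0): Delta=-0.6503 Bond=62.6333
(1,0): Delta=-1.0000 Bond=87.0631
(1,1): Delta=-0.5062 Bond=56.4931
V0=19.7124

The replicating-portfolio and risk-neutral prices coincide; use p* = (1.11−0.76)/(1.37−0.76) = 0.5738 for the latter.
At expiry t=2: V(2,0)=58.5184, V(2,1)=27.9208, V(2,2)=0.0000
(1,0): S=50.1600. Δ = (V_up−V_dn)/(S_up−S_dn) = (27.9208−58.5184)/(68.7192−38.1216) = -1.0000. V = [p*·27.9208 + (1−p*)·58.5184]/1.11 = 36.9031. B = V − Δ·S = 87.0631.
(1,1): S=90.4200. Δ = (V_up−V_dn)/(S_up−S_dn) = (0.0000−27.9208)/(123.8754−68.7192) = -0.5062. V = [p*·0.0000 + (1−p*)·27.9208]/1.11 = 10.7213. B = V − Δ·S = 56.4931.
(0,0): S=66.0000. Δ = (V_up−V_dn)/(S_up−S_dn) = (10.7213−36.9031)/(90.4200−50.1600) = -0.6503. V = [p*·10.7213 + (1−p*)·36.9031]/1.11 = 19.7124. B = V − Δ·S = 62.6333.
Root portfolio cost Δ·66+B reproduces V0=19.7124.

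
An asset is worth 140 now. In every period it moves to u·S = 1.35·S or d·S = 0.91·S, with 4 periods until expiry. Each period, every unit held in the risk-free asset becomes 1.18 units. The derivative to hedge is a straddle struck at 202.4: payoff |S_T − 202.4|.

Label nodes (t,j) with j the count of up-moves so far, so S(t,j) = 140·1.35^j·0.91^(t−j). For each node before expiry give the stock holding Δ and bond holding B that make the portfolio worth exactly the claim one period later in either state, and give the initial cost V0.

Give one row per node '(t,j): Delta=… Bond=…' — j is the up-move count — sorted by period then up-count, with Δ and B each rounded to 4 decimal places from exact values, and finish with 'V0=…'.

(0,0): Delta=0.6214 Bond=-40.1887
(1,0): Delta=0.0937 Bond=19.8029
(1,1): Delta=0.8454 Bond=-89.7498
(2,0): Delta=-0.8187 Bond=129.1554
(2,1): Delta=0.4810 Bond=-43.2397
(2,2): Delta=1.0000 Bond=-145.3605
(3,0): Delta=-1.0000 Bond=171.5254
(3,1): Delta=-0.7418 Bond=140.3635
(3,2): Delta=1.0000 Bond=-171.5254
(3,3): Delta=1.0000 Bond=-171.5254
V0=46.8086

Since d<R<u, set p* = (R−d)/(u−d) = 0.6136; price each node as the discounted p*-expectation of its children.
At expiry t=4: V(4,0)=106.3951, V(4,1)=59.9751, V(4,2)=8.8897, V(4,3)=111.0518, V(4,4)=262.6109
Node (3,0) S=105.4999: V=(p*·59.9751+(1−p*)·106.3951)/1.18=66.0255; Δ=(59.9751−106.3951)/(142.4249−96.0049)=-1.0000; B=V−Δ·S=171.5254
Node (3,1) S=156.5109: V=(p*·8.8897+(1−p*)·59.9751)/1.18=24.2604; Δ=(8.8897−59.9751)/(211.2897−142.4249)=-0.7418; B=V−Δ·S=140.3635
Node (3,2) S=232.1865: V=(p*·111.0518+(1−p*)·8.8897)/1.18=60.6611; Δ=(111.0518−8.8897)/(313.4518−211.2897)=1.0000; B=V−Δ·S=-171.5254
Node (3,3) S=344.4525: V=(p*·262.6109+(1−p*)·111.0518)/1.18=172.9271; Δ=(262.6109−111.0518)/(465.0109−313.4518)=1.0000; B=V−Δ·S=-171.5254
Node (2,0) S=115.9340: V=(p*·24.2604+(1−p*)·66.0255)/1.18=34.2347; Δ=(24.2604−66.0255)/(156.5109−105.4999)=-0.8187; B=V−Δ·S=129.1554
Node (2,1) S=171.9900: V=(p*·60.6611+(1−p*)·24.2604)/1.18=39.4891; Δ=(60.6611−24.2604)/(232.1865−156.5109)=0.4810; B=V−Δ·S=-43.2397
Node (2,2) S=255.1500: V=(p*·172.9271+(1−p*)·60.6611)/1.18=109.7895; Δ=(172.9271−60.6611)/(344.4525−232.1865)=1.0000; B=V−Δ·S=-145.3605
Node (1,0) S=127.4000: V=(p*·39.4891+(1−p*)·34.2347)/1.18=31.7449; Δ=(39.4891−34.2347)/(171.9900−115.9340)=0.0937; B=V−Δ·S=19.8029
Node (1,1) S=189.0000: V=(p*·109.7895+(1−p*)·39.4891)/1.18=70.0237; Δ=(109.7895−39.4891)/(255.1500−171.9900)=0.8454; B=V−Δ·S=-89.7498
Node (0,0) S=140.0000: V=(p*·70.0237+(1−p*)·31.7449)/1.18=46.8086; Δ=(70.0237−31.7449)/(189.0000−127.4000)=0.6214; B=V−Δ·S=-40.1887
Self-financing check: at every node Δ·S+B equals the discounted successor values.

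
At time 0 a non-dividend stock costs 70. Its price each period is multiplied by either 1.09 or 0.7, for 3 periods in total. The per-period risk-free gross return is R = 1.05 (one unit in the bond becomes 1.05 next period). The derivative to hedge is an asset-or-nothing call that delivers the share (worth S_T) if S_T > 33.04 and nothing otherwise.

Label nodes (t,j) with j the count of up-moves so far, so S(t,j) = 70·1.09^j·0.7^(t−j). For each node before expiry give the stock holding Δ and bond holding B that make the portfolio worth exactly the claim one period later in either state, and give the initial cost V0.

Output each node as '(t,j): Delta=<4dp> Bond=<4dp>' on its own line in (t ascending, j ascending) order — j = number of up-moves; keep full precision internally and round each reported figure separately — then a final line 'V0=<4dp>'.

(0,0): Delta=1.0084 Bond=-0.6098
(1,0): Delta=1.1227 Bond=-6.2427
(1,1): Delta=1.0000 Bond=0.0000
(2,0): Delta=2.7949 Bond=-63.9094
(2,1): Delta=1.0000 Bond=0.0000
(2,2): Delta=1.0000 Bond=0.0000
V0=69.9776

No-arbitrage ⇒ martingale measure with p* = (R−d)/(u−d) = 0.8974.
At expiry t=3: V(3,0)=0.0000, V(3,1)=37.3870, V(3,2)=58.2169, V(3,3)=90.6520
  t=2,j=0: stock 34.3000 → up 37.3870 (V=37.3870), down 24.0100 (V=0.0000). Price 31.9547; hedge Δ=2.7949, bond B=-63.9094.
  t=2,j=1: stock 53.4100 → up 58.2169 (V=58.2169), down 37.3870 (V=37.3870). Price 53.4100; hedge Δ=1.0000, bond B=0.0000.
  t=2,j=2: stock 83.1670 → up 90.6520 (V=90.6520), down 58.2169 (V=58.2169). Price 83.1670; hedge Δ=1.0000, bond B=0.0000.
  t=1,j=0: stock 49.0000 → up 53.4100 (V=53.4100), down 34.3000 (V=31.9547). Price 48.7709; hedge Δ=1.1227, bond B=-6.2427.
  t=1,j=1: stock 76.3000 → up 83.1670 (V=83.1670), down 53.4100 (V=53.4100). Price 76.3000; hedge Δ=1.0000, bond B=0.0000.
  t=0,j=0: stock 70.0000 → up 76.3000 (V=76.3000), down 49.0000 (V=48.7709). Price 69.9776; hedge Δ=1.0084, bond B=-0.6098.
The time-0 hedge costs 69.9776, which is the no-arbitrage price.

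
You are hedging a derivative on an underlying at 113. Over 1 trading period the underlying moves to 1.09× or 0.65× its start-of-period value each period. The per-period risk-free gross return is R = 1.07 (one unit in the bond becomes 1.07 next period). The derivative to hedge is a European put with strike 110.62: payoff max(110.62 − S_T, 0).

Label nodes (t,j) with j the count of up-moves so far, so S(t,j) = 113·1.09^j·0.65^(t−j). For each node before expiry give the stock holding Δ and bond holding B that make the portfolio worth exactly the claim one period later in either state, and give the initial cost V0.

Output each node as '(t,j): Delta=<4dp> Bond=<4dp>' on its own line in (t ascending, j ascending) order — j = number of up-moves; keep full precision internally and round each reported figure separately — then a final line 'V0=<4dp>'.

(0,0): Delta=-0.7476 Bond=86.0563
V0=1.5790

The replicating-portfolio and risk-neutral prices coincide; use p* = (1.07−0.65)/(1.09−0.65) = 0.9545 for the latter.
At expiry t=1: V(1,0)=37.1700, V(1,1)=0.0000
(0,0): S=113.0000. Δ = (V_up−V_dn)/(S_up−S_dn) = (0.0000−37.1700)/(123.1700−73.4500) = -0.7476. V = [p*·0.0000 + (1−p*)·37.1700]/1.07 = 1.5790. B = V − Δ·S = 86.0563.
Root portfolio cost Δ·113+B reproduces V0=1.5790.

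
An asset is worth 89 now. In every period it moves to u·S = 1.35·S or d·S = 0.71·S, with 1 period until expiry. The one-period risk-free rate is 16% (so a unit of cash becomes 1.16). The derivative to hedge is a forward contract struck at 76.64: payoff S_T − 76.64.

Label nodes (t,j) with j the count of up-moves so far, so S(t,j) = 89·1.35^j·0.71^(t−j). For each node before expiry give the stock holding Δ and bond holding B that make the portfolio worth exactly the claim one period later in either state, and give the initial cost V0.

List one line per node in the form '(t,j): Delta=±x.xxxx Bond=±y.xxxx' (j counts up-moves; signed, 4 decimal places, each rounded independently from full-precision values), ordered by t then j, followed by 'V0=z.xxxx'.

(0,0): Delta=1.0000 Bond=-66.0690
V0=22.9310

The replicating-portfolio and risk-neutral prices coincide; use p* = (1.16−0.71)/(1.35−0.71) = 0.7031 for the latter.
At expiry t=1: V(1,0)=-13.4500, V(1,1)=43.5100
  t=0,j=0: stock 89.0000 → up 120.1500 (V=43.5100), down 63.1900 (V=-13.4500). Price 22.9310; hedge Δ=1.0000, bond B=-66.0690.
Each (Δ,B) replicates both successor values, so the strategy is self-financing and V0 is arbitrage-free.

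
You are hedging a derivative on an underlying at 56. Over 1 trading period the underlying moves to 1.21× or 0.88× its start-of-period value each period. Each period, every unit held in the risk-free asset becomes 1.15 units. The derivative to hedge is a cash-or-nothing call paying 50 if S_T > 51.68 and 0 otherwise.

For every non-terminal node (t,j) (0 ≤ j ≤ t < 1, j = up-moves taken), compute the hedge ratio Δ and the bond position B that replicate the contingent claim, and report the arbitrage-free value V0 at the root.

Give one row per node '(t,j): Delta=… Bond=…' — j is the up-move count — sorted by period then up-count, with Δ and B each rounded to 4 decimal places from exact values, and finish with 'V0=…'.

(0,0): Delta=2.7056 Bond=-115.9420
V0=35.5731

Risk-neutral probability p* = (R−d)/(u−d) = (1.15−0.88)/(1.21−0.88) = 0.8182.
Terminal payoffs: V(1,0)=0.0000, V(1,1)=50.0000
  t=0,j=0: stock 56.0000 → up 67.7600 (V=50.0000), down 49.2800 (V=0.0000). Price 35.5731; hedge Δ=2.7056, bond B=-115.9420.
Self-financing check: at every node Δ·S+B equals the discounted successor values.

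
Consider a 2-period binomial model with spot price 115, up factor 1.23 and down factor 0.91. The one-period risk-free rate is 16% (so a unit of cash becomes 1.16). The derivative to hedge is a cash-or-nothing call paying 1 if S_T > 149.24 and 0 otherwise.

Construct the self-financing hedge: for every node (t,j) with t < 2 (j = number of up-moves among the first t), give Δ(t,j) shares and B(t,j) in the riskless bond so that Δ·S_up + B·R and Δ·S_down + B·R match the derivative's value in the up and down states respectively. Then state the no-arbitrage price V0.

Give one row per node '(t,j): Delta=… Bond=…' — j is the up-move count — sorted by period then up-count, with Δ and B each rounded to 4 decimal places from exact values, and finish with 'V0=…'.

No-arbitrage ⇒ martingale measure with p* = (R−d)/(u−d) = 0.7812.
Terminal values V(2,·): V(2,0)=0.0000, V(2,1)=0.0000, V(2,2)=1.0000
(1,0): S=104.6500. Δ = (V_up−V_dn)/(S_up−S_dn) = (0.0000−0.0000)/(128.7195−95.2315) = 0.0000. V = [p*·0.0000 + (1−p*)·0.0000]/1.16 = 0.0000. B = V − Δ·S = 0.0000.
(1,1): S=141.4500. Δ = (V_up−V_dn)/(S_up−S_dn) = (1.0000−0.0000)/(173.9835−128.7195) = 0.0221. V = [p*·1.0000 + (1−p*)·0.0000]/1.16 = 0.6735. B = V − Δ·S = -2.4515.
(0,0): S=115.0000. Δ = (V_up−V_dn)/(S_up−S_dn) = (0.6735−0.0000)/(141.4500−104.6500) = 0.0183. V = [p*·0.6735 + (1−p*)·0.0000]/1.16 = 0.4536. B = V − Δ·S = -1.6511.
The time-0 hedge costs 0.4536, which is the no-arbitrage price.

(0,0): Delta=0.0183 Bond=-1.6511
(1,0): Delta=0.0000 Bond=0.0000
(1,1): Delta=0.0221 Bond=-2.4515
V0=0.4536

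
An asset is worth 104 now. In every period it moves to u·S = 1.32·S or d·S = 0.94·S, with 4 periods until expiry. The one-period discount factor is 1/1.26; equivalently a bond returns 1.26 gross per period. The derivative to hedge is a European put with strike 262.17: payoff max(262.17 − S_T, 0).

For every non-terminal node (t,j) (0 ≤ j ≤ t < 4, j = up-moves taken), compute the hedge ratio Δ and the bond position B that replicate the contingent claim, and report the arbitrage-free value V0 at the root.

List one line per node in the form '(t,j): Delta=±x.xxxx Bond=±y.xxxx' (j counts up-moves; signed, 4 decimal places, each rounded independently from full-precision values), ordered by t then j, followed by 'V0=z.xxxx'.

(0,0): Delta=-0.5953 Bond=72.6198
(1,0): Delta=-1.0000 Bond=131.0604
(1,1): Delta=-0.5413 Bond=84.0835
(2,0): Delta=-1.0000 Bond=165.1361
(2,1): Delta=-1.0000 Bond=165.1361
(2,2): Delta=-0.4801 Bond=94.8470
(3,0): Delta=-1.0000 Bond=208.0714
(3,1): Delta=-1.0000 Bond=208.0714
(3,2): Delta=-1.0000 Bond=208.0714
(3,3): Delta=-0.4106 Bond=102.9014
V0=10.7043

Risk-neutral probability p* = (R−d)/(u−d) = (1.26−0.94)/(1.32−0.94) = 0.8421.
Terminal payoffs: V(4,0)=180.9721, V(4,1)=148.1474, V(4,2)=102.0532, V(4,3)=37.3251, V(4,4)=0.0000
(3,0): S=86.3807. Δ = (V_up−V_dn)/(S_up−S_dn) = (148.1474−180.9721)/(114.0226−81.1979) = -1.0000. V = [p*·148.1474 + (1−p*)·180.9721]/1.26 = 121.6907. B = V − Δ·S = 208.0714.
(3,1): S=121.3006. Δ = (V_up−V_dn)/(S_up−S_dn) = (102.0532−148.1474)/(160.1168−114.0226) = -1.0000. V = [p*·102.0532 + (1−p*)·148.1474]/1.26 = 86.7708. B = V − Δ·S = 208.0714.
(3,2): S=170.3370. Δ = (V_up−V_dn)/(S_up−S_dn) = (37.3251−102.0532)/(224.8449−160.1168) = -1.0000. V = [p*·37.3251 + (1−p*)·102.0532]/1.26 = 37.7344. B = V − Δ·S = 208.0714.
(3,3): S=239.1967. Δ = (V_up−V_dn)/(S_up−S_dn) = (0.0000−37.3251)/(315.7396−224.8449) = -0.4106. V = [p*·0.0000 + (1−p*)·37.3251]/1.26 = 4.6773. B = V − Δ·S = 102.9014.
(2,0): S=91.8944. Δ = (V_up−V_dn)/(S_up−S_dn) = (86.7708−121.6907)/(121.3006−86.3807) = -1.0000. V = [p*·86.7708 + (1−p*)·121.6907]/1.26 = 73.2417. B = V − Δ·S = 165.1361.
(2,1): S=129.0432. Δ = (V_up−V_dn)/(S_up−S_dn) = (37.7344−86.7708)/(170.3370−121.3006) = -1.0000. V = [p*·37.7344 + (1−p*)·86.7708]/1.26 = 36.0929. B = V − Δ·S = 165.1361.
(2,2): S=181.2096. Δ = (V_up−V_dn)/(S_up−S_dn) = (4.6773−37.7344)/(239.1967−170.3370) = -0.4801. V = [p*·4.6773 + (1−p*)·37.7344]/1.26 = 7.8547. B = V − Δ·S = 94.8470.
(1,0): S=97.7600. Δ = (V_up−V_dn)/(S_up−S_dn) = (36.0929−73.2417)/(129.0432−91.8944) = -1.0000. V = [p*·36.0929 + (1−p*)·73.2417]/1.26 = 33.3004. B = V − Δ·S = 131.0604.
(1,1): S=137.2800. Δ = (V_up−V_dn)/(S_up−S_dn) = (7.8547−36.0929)/(181.2096−129.0432) = -0.5413. V = [p*·7.8547 + (1−p*)·36.0929]/1.26 = 9.7725. B = V − Δ·S = 84.0835.
(0,0): S=104.0000. Δ = (V_up−V_dn)/(S_up−S_dn) = (9.7725−33.3004)/(137.2800−97.7600) = -0.5953. V = [p*·9.7725 + (1−p*)·33.3004]/1.26 = 10.7043. B = V − Δ·S = 72.6198.
Self-financing check: at every node Δ·S+B equals the discounted successor values.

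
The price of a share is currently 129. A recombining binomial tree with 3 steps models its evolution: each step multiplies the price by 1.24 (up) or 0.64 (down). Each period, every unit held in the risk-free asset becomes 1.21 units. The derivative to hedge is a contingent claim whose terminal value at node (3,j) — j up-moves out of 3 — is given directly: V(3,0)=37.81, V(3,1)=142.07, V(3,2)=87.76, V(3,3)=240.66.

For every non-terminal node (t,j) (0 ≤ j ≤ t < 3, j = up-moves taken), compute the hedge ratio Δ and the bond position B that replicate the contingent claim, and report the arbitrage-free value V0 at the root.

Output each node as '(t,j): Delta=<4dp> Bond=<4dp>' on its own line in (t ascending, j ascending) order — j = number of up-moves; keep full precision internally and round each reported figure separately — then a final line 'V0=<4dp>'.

Risk-neutral probability p* = (R−d)/(u−d) = (1.21−0.64)/(1.24−0.64) = 0.9500.
Terminal payoffs: V(3,0)=37.8100, V(3,1)=142.0700, V(3,2)=87.7600, V(3,3)=240.6600
Node (2,0) S=52.8384: V=(p*·142.0700+(1−p*)·37.8100)/1.21=113.1050; Δ=(142.0700−37.8100)/(65.5196−33.8166)=3.2886; B=V−Δ·S=-60.6617
Node (2,1) S=102.3744: V=(p*·87.7600+(1−p*)·142.0700)/1.21=74.7731; Δ=(87.7600−142.0700)/(126.9443−65.5196)=-0.8842; B=V−Δ·S=165.2898
Node (2,2) S=198.3504: V=(p*·240.6600+(1−p*)·87.7600)/1.21=192.5744; Δ=(240.6600−87.7600)/(245.9545−126.9443)=1.2848; B=V−Δ·S=-62.2590
Node (1,0) S=82.5600: V=(p*·74.7731+(1−p*)·113.1050)/1.21=63.3799; Δ=(74.7731−113.1050)/(102.3744−52.8384)=-0.7738; B=V−Δ·S=127.2663
Node (1,1) S=159.9600: V=(p*·192.5744+(1−p*)·74.7731)/1.21=154.2846; Δ=(192.5744−74.7731)/(198.3504−102.3744)=1.2274; B=V−Δ·S=-42.0508
Node (0,0) S=129.0000: V=(p*·154.2846+(1−p*)·63.3799)/1.21=123.7515; Δ=(154.2846−63.3799)/(159.9600−82.5600)=1.1745; B=V−Δ·S=-27.7562
The time-0 hedge costs 123.7515, which is the no-arbitrage price.

(0,0): Delta=1.1745 Bond=-27.7562
(1,0): Delta=-0.7738 Bond=127.2663
(1,1): Delta=1.2274 Bond=-42.0508
(2,0): Delta=3.2886 Bond=-60.6617
(2,1): Delta=-0.8842 Bond=165.2898
(2,2): Delta=1.2848 Bond=-62.2590
V0=123.7515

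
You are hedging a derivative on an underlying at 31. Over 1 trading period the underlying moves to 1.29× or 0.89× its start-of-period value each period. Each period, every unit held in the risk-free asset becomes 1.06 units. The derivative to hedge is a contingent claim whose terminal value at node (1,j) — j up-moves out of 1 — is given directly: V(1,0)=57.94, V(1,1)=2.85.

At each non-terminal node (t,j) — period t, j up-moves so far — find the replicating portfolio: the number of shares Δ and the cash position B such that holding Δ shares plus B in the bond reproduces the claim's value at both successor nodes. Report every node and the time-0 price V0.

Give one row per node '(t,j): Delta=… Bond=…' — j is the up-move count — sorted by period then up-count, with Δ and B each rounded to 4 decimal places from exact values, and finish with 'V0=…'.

No-arbitrage ⇒ martingale measure with p* = (R−d)/(u−d) = 0.4250.
Payoff layer (t=1): V(1,0)=57.9400, V(1,1)=2.8500
Node (0,0) S=31.0000: V=(p*·2.8500+(1−p*)·57.9400)/1.06=32.5724; Δ=(2.8500−57.9400)/(39.9900−27.5900)=-4.4427; B=V−Δ·S=170.2974
Each (Δ,B) replicates both successor values, so the strategy is self-financing and V0 is arbitrage-free.

(0,0): Delta=-4.4427 Bond=170.2974
V0=32.5724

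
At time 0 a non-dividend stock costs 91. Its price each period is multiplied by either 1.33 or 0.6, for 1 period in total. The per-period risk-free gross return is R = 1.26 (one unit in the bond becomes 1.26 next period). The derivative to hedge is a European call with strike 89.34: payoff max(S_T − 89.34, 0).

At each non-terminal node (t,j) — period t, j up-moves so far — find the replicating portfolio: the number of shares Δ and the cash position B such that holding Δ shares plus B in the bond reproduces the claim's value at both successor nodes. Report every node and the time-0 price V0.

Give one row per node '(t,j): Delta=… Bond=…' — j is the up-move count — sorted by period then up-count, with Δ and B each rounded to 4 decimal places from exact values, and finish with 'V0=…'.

The replicating-portfolio and risk-neutral prices coincide; use p* = (1.26−0.6)/(1.33−0.6) = 0.9041 for the latter.
Terminal payoffs: V(1,0)=0.0000, V(1,1)=31.6900
Node (0,0) S=91.0000: V=(p*·31.6900+(1−p*)·0.0000)/1.26=22.7391; Δ=(31.6900−0.0000)/(121.0300−54.6000)=0.4770; B=V−Δ·S=-20.6719
Check: Δ(0,0)·S0 + B(0,0) = 22.7391 = V0.

(0,0): Delta=0.4770 Bond=-20.6719
V0=22.7391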